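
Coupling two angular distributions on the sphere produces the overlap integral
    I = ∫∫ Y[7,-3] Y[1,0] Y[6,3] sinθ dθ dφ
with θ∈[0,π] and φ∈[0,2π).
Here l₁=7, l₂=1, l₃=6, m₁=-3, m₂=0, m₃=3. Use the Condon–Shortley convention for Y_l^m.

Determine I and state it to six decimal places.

-0.221293

Rules hold: Σm=0, L=14 even, 6≤6≤8.
N = 15·3·13 = 585
Δ = 2!·12!·0!/15! = 1/1365
Racah Σ t=1..1: t=1:−1/518400 = -1/518400
⇒ 3j(7 1 6; 0 0 0)² = 7/195, sgn -1
Racah Σ t=1..1: t=1:−1/2177280 = -1/2177280
⇒ 3j(7 1 6; -3 0 3)² = 8/273, sgn +1
4πI² = N·(3j₀)²·(3jₘ)² = 8/13
I = -1·√(0.615385/4π) = -0.22129336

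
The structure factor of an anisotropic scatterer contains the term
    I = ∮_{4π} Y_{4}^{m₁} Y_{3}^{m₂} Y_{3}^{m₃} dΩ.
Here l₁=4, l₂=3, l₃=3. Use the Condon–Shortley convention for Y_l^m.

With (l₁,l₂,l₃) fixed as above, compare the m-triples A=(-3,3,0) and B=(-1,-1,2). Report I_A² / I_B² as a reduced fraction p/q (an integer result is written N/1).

63/32

Shared (l₁,l₂,l₃)=(4,3,3): N and (l;000)² cancel in I_A²/I_B².
A: Δ = 4!·4!·2!/11! = 1/34650; Racah Σ t=4..4: t=4:+1/288 = 1/288; ⇒ 3j(4 3 3; -3 3 0)² = 1/22, sgn -1
B: Δ = 4!·4!·2!/11! = 1/34650; Racah Σ t=1..2: t=1:−1/144 t=2:+1/48 = 1/72; ⇒ 3j(4 3 3; -1 -1 2)² = 16/693, sgn -1
I_A²/I_B² = (1/22)/(16/693) = 63/32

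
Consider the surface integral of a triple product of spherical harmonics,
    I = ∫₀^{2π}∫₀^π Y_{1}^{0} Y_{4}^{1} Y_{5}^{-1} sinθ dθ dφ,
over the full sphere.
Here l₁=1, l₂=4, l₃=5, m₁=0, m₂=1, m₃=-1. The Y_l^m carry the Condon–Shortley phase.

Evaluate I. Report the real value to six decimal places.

-0.240571

Rules hold: Σm=0, L=10 even, 3≤5≤5.
N = 3·9·11 = 297
Δ = 0!·2!·8!/11! = 1/495
Racah Σ t=0..0: t=0:+1/576 = 1/576
⇒ 3j(1 4 5; 0 0 0)² = 5/99, sgn -1
Racah Σ t=0..0: t=0:+1/720 = 1/720
⇒ 3j(1 4 5; 0 1 -1)² = 8/165, sgn +1
4πI² = N·(3j₀)²·(3jₘ)² = 8/11
I = -1·√(0.727273/4π) = -0.24057125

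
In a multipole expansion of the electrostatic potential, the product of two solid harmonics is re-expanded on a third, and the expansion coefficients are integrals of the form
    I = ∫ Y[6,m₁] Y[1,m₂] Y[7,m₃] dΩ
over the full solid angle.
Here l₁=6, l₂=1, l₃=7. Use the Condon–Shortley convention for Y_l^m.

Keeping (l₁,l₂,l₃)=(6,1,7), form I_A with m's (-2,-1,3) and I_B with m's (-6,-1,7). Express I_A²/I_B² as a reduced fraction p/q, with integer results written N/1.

45/91

Same 6,1,7: normalisation and zero-m 3j drop out of the ratio.
A: Δ: 0! 12! 2! / 15! → 1/1365; sum: t=0:+1/1935360 = 1/1935360; 3j²(6 1 7; -2 -1 3) = Δ·Π!·Σ² = 3/91  (sign +1)
B: Δ: 0! 12! 2! / 15! → 1/1365; sum: t=0:+1/958003200 = 1/958003200; 3j²(6 1 7; -6 -1 7) = Δ·Π!·Σ² = 1/15  (sign +1)
I_A²/I_B² = (3/91)/(1/15) = 45/91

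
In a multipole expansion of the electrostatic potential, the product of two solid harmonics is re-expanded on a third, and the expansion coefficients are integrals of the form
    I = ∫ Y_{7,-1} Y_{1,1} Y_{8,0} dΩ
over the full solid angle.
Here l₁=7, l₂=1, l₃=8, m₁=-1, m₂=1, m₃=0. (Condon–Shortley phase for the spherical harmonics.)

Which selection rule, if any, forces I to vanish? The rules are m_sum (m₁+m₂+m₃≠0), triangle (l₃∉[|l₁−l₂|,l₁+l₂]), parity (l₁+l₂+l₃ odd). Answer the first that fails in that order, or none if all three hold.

Σmᵢ = 0  ✓
l₃∈[|l₁−l₂|,l₁+l₂]=[6,8], have l₃=8  ✓
Σlᵢ = 16 ⇒ even  ✓

none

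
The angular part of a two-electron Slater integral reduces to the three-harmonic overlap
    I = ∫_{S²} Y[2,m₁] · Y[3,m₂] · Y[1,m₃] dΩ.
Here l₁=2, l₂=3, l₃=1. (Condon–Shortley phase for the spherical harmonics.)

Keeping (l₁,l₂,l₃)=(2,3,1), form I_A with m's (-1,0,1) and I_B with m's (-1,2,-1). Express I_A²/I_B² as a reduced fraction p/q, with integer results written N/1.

3/10

l's match ⇒ only the (l;m) 3-j factors differ between A and B.
A: triangle coeff Δ(2,3,1) = 1/105; Σ_t [3,3]: t=3:−1/12 = -1/12; (3j)²=1/35 [(2 3 1; -1 0 1)], sign=-1
B: triangle coeff Δ(2,3,1) = 1/105; Σ_t [3,3]: t=3:−1/12 = -1/12; (3j)²=2/21 [(2 3 1; -1 2 -1)], sign=-1
I_A²/I_B² = (1/35)/(2/21) = 3/10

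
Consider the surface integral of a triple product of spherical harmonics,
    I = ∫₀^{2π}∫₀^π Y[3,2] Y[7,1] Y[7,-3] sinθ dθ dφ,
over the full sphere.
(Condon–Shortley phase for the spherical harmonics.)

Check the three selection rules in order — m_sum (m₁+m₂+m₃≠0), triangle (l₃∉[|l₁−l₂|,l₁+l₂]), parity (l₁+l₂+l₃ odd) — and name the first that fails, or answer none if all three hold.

m₁+m₂+m₃ = 2 + 1 − 3 = 0  ✓
triangle: |3−7|=4 ≤ l₃=7 ≤ 3+7=10  ✓
parity: l₁+l₂+l₃ = 17 is odd  ✗

parity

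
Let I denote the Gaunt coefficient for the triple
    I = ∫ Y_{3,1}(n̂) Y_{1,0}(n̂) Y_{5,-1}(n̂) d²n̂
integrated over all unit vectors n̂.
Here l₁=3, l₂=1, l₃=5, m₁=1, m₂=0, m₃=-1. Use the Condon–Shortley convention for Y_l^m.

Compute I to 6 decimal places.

|3−1|≤5≤3+1 violated ⇒ I = 0

0.000000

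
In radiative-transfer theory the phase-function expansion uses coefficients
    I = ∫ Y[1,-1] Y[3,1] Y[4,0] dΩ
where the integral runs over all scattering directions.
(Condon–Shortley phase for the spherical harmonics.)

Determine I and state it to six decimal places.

Rules hold: Σm=0, L=8 even, 2≤4≤4.
N = 3·7·9 = 189
Δ = 0!·2!·6!/9! = 1/252
Racah Σ t=0..0: t=0:+1/36 = 1/36
⇒ 3j(1 3 4; 0 0 0)² = 4/63, sgn +1
Racah Σ t=0..0: t=0:+1/96 = 1/96
⇒ 3j(1 3 4; -1 1 0)² = 1/42, sgn +1
4πI² = N·(3j₀)²·(3jₘ)² = 2/7
I = +1·√(0.285714/4π) = 0.15078601

0.150786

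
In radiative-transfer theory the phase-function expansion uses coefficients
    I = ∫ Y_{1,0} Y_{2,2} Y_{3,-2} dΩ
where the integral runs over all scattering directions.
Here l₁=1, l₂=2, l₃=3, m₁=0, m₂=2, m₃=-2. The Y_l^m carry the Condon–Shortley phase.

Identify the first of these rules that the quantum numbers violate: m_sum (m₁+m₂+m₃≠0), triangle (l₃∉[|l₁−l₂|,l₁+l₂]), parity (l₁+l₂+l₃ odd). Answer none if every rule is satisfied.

Σmᵢ = 0  ✓
l₃∈[|l₁−l₂|,l₁+l₂]=[1,3], have l₃=3  ✓
Σlᵢ = 6 ⇒ even  ✓

none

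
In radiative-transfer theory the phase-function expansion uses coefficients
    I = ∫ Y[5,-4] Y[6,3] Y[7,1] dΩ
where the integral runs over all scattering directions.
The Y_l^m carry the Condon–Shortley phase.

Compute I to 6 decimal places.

Checks pass: Σm=0; 18 even; l₃=7∈[1,11].
(2·5+1)(2·6+1)(2·7+1) = 2145
Δ: 4! 6! 8! / 19! → 1/174594420
sum: t=0:+1/4147200 t=1:−1/207360 t=2:+1/82944 t=3:−1/207360 t=4:+1/4147200 = 1/345600
3j²(5 6 7; 0 0 0) = Δ·Π!·Σ² = 420/46189  (sign -1)
sum: t=3:−1/6220800 t=4:+1/2073600 = 1/3110400
3j²(5 6 7; -4 3 1) = Δ·Π!·Σ² = 3136/230945  (sign +1)
combine: 4πI² = 2145·420/46189·3136/230945 = 3951360/14919047
take √, sign -1: I = -0.14517700

-0.145177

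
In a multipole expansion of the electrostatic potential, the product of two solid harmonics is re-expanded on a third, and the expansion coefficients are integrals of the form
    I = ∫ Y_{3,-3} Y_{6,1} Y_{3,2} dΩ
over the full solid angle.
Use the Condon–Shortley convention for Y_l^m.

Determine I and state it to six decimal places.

Checks pass: Σm=0; 12 even; l₃=3∈[3,9].
(2·3+1)(2·6+1)(2·3+1) = 637
Δ: 6! 0! 6! / 13! → 1/12012
sum: t=3:−1/1296 = -1/1296
3j²(3 6 3; 0 0 0) = Δ·Π!·Σ² = 100/3003  (sign +1)
sum: t=6:+1/86400 = 1/86400
3j²(3 6 3; -3 1 2) = Δ·Π!·Σ² = 1/1716  (sign -1)
combine: 4πI² = 637·100/3003·1/1716 = 175/14157
take √, sign -1: I = -0.03136379

-0.031364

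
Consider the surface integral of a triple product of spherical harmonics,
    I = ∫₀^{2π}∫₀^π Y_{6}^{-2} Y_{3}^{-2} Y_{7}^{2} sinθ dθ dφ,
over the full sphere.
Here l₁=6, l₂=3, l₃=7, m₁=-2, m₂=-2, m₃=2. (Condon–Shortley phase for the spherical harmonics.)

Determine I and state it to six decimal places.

-2 − 2 + 2 = -2 ≠ 0: azimuthal integral kills it; I = 0

0.000000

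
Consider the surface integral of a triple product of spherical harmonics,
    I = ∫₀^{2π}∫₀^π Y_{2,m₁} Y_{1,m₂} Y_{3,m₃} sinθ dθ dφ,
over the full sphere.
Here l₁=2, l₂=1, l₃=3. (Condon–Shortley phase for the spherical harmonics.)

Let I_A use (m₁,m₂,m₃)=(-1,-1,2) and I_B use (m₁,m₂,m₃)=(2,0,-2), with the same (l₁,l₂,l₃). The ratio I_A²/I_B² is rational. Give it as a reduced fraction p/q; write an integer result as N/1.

2/1

Same 2,1,3: normalisation and zero-m 3j drop out of the ratio.
A: Δ: 0! 4! 2! / 7! → 1/105; sum: t=0:+1/12 = 1/12; 3j²(2 1 3; -1 -1 2) = Δ·Π!·Σ² = 2/21  (sign -1)
B: Δ: 0! 4! 2! / 7! → 1/105; sum: t=0:+1/24 = 1/24; 3j²(2 1 3; 2 0 -2) = Δ·Π!·Σ² = 1/21  (sign -1)
I_A²/I_B² = (2/21)/(1/21) = 2/1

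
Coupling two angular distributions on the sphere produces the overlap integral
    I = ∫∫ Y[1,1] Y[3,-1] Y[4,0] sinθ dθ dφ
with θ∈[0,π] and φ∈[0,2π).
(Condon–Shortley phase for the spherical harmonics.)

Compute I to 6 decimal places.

0.150786

Rules hold: Σm=0, L=8 even, 2≤4≤4.
N = 3·7·9 = 189
Δ = 0!·2!·6!/9! = 1/252
Racah Σ t=0..0: t=0:+1/36 = 1/36
⇒ 3j(1 3 4; 0 0 0)² = 4/63, sgn +1
Racah Σ t=0..0: t=0:+1/96 = 1/96
⇒ 3j(1 3 4; 1 -1 0)² = 1/42, sgn +1
4πI² = N·(3j₀)²·(3jₘ)² = 2/7
I = +1·√(0.285714/4π) = 0.15078601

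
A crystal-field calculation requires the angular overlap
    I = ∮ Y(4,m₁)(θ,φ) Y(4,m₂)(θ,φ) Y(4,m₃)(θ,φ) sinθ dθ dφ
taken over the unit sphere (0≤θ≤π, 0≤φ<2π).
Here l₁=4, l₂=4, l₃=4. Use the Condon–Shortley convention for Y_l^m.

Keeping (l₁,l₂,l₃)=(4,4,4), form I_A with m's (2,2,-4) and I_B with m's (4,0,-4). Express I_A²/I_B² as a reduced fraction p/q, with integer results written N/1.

45/14

Same 4,4,4: normalisation and zero-m 3j drop out of the ratio.
A: Δ: 4! 4! 4! / 13! → 1/450450; sum: t=2:+1/2304 = 1/2304; 3j²(4 4 4; 2 2 -4) = Δ·Π!·Σ² = 5/143  (sign +1)
B: Δ: 4! 4! 4! / 13! → 1/450450; sum: t=0:+1/13824 = 1/13824; 3j²(4 4 4; 4 0 -4) = Δ·Π!·Σ² = 14/1287  (sign +1)
I_A²/I_B² = (5/143)/(14/1287) = 45/14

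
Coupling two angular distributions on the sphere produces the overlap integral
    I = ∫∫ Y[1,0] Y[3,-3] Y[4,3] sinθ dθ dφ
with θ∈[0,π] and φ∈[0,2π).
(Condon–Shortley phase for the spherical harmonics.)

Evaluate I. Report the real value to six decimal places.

Checks pass: Σm=0; 8 even; l₃=4∈[2,4].
(2·1+1)(2·3+1)(2·4+1) = 189
Δ: 0! 2! 6! / 9! → 1/252
sum: t=0:+1/36 = 1/36
3j²(1 3 4; 0 0 0) = Δ·Π!·Σ² = 4/63  (sign +1)
sum: t=0:+1/720 = 1/720
3j²(1 3 4; 0 -3 3) = Δ·Π!·Σ² = 1/36  (sign -1)
combine: 4πI² = 189·4/63·1/36 = 1/3
take √, sign -1: I = -0.16286750

-0.162868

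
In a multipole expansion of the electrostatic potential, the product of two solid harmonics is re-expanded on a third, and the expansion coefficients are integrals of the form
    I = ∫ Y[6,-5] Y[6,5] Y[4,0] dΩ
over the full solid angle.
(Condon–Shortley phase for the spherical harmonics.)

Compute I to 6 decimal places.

Rules hold: Σm=0, L=16 even, 0≤4≤12.
N = 13·13·9 = 1521
Δ = 8!·4!·4!/17! = 1/15315300
Racah Σ t=2..6: t=2:+1/829440 t=3:−1/25920 t=4:+1/9216 t=5:−1/25920 t=6:+1/829440 = 7/207360
⇒ 3j(6 6 4; 0 0 0)² = 28/2431, sgn +1
Racah Σ t=7..8: t=7:−1/2903040 t=8:+1/1451520 = 1/2903040
⇒ 3j(6 6 4; -5 5 0)² = 11/1547, sgn +1
4πI² = N·(3j₀)²·(3jₘ)² = 36/289
I = +1·√(0.124567/4π) = 0.09956287

0.099563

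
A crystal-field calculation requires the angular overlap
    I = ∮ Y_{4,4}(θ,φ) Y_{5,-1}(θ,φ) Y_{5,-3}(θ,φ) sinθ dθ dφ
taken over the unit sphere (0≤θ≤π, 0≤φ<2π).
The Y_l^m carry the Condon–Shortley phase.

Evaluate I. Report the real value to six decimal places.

m-sum 0 ✓  L=14 even ✓  1≤5≤9 ✓
Π(2lᵢ+1) = 9×11×11 = 1089
triangle coeff Δ(4,5,5) = 1/3153150
Σ_t [0,4]: t=0:+1/69120 t=1:−1/1728 t=2:+1/576 t=3:−1/1728 t=4:+1/69120 = 7/11520
(3j)²=2/143 [(4 5 5; 0 0 0)], sign=-1
Σ_t [0,0]: t=0:+1/27648 = 1/27648
(3j)²=10/429 [(4 5 5; 4 -1 -3)], sign=+1
⇒ 4πI² = 60/169
I = (-1)√(60/169/(4π)) = -0.16808437

-0.168084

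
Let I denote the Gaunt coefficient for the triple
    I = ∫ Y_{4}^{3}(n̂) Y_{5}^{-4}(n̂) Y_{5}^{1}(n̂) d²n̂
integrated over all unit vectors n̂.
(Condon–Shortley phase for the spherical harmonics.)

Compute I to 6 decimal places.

-0.168084

Checks pass: Σm=0; 14 even; l₃=5∈[1,9].
(2·4+1)(2·5+1)(2·5+1) = 1089
Δ: 4! 4! 6! / 15! → 1/3153150
sum: t=0:+1/69120 t=1:−1/1728 t=2:+1/576 t=3:−1/1728 t=4:+1/69120 = 7/11520
3j²(4 5 5; 0 0 0) = Δ·Π!·Σ² = 2/143  (sign -1)
sum: t=0:+1/17280 t=1:−1/103680 = 1/20736
3j²(4 5 5; 3 -4 1) = Δ·Π!·Σ² = 10/429  (sign +1)
combine: 4πI² = 1089·2/143·10/429 = 60/169
take √, sign -1: I = -0.16808437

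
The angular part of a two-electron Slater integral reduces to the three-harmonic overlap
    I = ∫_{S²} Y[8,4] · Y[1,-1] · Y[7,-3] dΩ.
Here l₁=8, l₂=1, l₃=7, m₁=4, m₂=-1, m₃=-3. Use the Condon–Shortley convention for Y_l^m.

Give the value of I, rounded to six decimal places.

0.248575

Checks pass: Σm=0; 16 even; l₃=7∈[7,9].
(2·8+1)(2·1+1)(2·7+1) = 765
Δ: 2! 14! 0! / 17! → 1/2040
sum: t=1:−1/25401600 = -1/25401600
3j²(8 1 7; 0 0 0) = Δ·Π!·Σ² = 8/255  (sign +1)
sum: t=0:+1/174182400 = 1/174182400
3j²(8 1 7; 4 -1 -3) = Δ·Π!·Σ² = 11/340  (sign +1)
combine: 4πI² = 765·8/255·11/340 = 66/85
take √, sign +1: I = 0.24857507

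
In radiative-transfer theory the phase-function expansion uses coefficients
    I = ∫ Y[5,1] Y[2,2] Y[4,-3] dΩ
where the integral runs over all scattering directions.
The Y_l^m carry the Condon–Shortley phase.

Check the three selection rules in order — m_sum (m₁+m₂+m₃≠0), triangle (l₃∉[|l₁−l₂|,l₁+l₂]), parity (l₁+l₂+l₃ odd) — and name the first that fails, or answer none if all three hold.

parity

azimuthal sum: 1 + 2 − 3 = 0  ✓
3 ≤ 4 ≤ 7 (triangle on l)  ✓
L = 5 + 2 + 4 = 11 (odd)  ✗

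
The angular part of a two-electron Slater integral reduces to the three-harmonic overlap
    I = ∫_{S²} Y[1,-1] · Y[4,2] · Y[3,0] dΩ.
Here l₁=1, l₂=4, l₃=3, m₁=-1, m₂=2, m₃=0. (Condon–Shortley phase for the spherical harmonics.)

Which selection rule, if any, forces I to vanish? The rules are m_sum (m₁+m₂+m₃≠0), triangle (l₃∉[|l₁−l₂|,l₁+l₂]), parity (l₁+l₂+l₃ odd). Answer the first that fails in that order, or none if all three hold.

m₁+m₂+m₃ = -1 + 2 + 0 = 1  ✗
triangle: |1−4|=3 ≤ l₃=3 ≤ 1+4=5
parity: l₁+l₂+l₃ = 8 is even

m_sum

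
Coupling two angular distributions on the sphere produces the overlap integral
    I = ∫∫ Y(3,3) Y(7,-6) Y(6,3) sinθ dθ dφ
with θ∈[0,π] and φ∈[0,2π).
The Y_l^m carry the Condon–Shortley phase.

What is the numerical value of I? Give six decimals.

Rules hold: Σm=0, L=16 even, 4≤6≤10.
N = 7·15·13 = 1365
Δ = 4!·2!·10!/17! = 1/2042040
Racah Σ t=1..3: t=1:−1/207360 t=2:+1/57600 t=3:−1/207360 = 1/129600
⇒ 3j(3 7 6; 0 0 0)² = 168/12155, sgn +1
Racah Σ t=0..0: t=0:+1/17418240 = 1/17418240
⇒ 3j(3 7 6; 3 -6 3)² = 15/952, sgn -1
4πI² = N·(3j₀)²·(3jₘ)² = 945/3179
I = -1·√(0.297263/4π) = -0.15380332

-0.153803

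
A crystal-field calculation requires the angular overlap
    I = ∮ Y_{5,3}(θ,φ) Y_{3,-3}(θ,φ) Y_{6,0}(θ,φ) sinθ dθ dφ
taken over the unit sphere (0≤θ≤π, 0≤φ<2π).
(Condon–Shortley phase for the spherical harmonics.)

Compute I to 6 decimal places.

-0.110086

Rules hold: Σm=0, L=14 even, 2≤6≤8.
N = 11·7·13 = 1001
Δ = 2!·8!·4!/15! = 1/675675
Racah Σ t=0..2: t=0:+1/8640 t=1:−1/2304 t=2:+1/8640 = -7/34560
⇒ 3j(5 3 6; 0 0 0)² = 7/429, sgn -1
Racah Σ t=0..0: t=0:+1/69120 = 1/69120
⇒ 3j(5 3 6; 3 -3 0)² = 4/429, sgn +1
4πI² = N·(3j₀)²·(3jₘ)² = 196/1287
I = -1·√(0.152292/4π) = -0.11008644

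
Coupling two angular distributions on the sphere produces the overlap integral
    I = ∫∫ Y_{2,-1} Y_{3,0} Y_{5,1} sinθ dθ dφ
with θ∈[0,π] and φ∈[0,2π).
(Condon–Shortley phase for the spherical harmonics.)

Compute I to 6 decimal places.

-0.214318

Checks pass: Σm=0; 10 even; l₃=5∈[1,5].
(2·2+1)(2·3+1)(2·5+1) = 385
Δ: 0! 4! 6! / 11! → 1/2310
sum: t=0:+1/144 = 1/144
3j²(2 3 5; 0 0 0) = Δ·Π!·Σ² = 10/231  (sign -1)
sum: t=0:+1/216 = 1/216
3j²(2 3 5; -1 0 1) = Δ·Π!·Σ² = 8/231  (sign +1)
combine: 4πI² = 385·10/231·8/231 = 400/693
take √, sign -1: I = -0.21431790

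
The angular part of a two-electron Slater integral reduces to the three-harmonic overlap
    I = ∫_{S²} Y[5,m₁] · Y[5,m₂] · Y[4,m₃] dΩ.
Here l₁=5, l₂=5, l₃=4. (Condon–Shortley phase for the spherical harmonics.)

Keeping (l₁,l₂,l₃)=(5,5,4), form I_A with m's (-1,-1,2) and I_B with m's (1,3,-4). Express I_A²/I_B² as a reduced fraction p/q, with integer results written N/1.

2/3

l's match ⇒ only the (l;m) 3-j factors differ between A and B.
A: triangle coeff Δ(5,5,4) = 1/3153150; Σ_t [2,4]: t=2:+1/4608 t=3:−1/1296 t=4:+1/4608 = -7/20736; (3j)²=20/1287 [(5 5 4; -1 -1 2)], sign=-1
B: triangle coeff Δ(5,5,4) = 1/3153150; Σ_t [4,4]: t=4:+1/27648 = 1/27648; (3j)²=10/429 [(5 5 4; 1 3 -4)], sign=+1
I_A²/I_B² = (20/1287)/(10/429) = 2/3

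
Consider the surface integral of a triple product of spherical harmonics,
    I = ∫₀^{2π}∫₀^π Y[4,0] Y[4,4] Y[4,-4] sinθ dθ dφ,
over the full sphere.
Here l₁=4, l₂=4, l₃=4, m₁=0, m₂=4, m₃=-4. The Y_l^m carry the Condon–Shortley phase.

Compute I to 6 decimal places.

m-sum 0 ✓  L=12 even ✓  0≤4≤8 ✓
Π(2lᵢ+1) = 9×9×9 = 729
triangle coeff Δ(4,4,4) = 1/450450
Σ_t [0,4]: t=0:+1/13824 t=1:−1/216 t=2:+1/64 t=3:−1/216 t=4:+1/13824 = 5/768
(3j)²=18/1001 [(4 4 4; 0 0 0)], sign=+1
Σ_t [4,4]: t=4:+1/13824 = 1/13824
(3j)²=14/1287 [(4 4 4; 0 4 -4)], sign=+1
⇒ 4πI² = 2916/20449
I = (+1)√(2916/20449/(4π)) = 0.10652531

0.106525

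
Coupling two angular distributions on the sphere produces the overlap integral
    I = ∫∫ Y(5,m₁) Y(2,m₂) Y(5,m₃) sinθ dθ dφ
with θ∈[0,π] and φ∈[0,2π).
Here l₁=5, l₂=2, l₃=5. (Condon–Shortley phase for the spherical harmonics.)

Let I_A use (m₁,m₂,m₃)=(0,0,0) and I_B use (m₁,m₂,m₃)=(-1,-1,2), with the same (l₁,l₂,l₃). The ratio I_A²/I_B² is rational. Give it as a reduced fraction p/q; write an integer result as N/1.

50/21

Same 5,2,5: normalisation and zero-m 3j drop out of the ratio.
A: Δ: 2! 8! 2! / 13! → 1/38610; sum: t=0:+1/2880 t=1:−1/576 t=2:+1/2880 = -1/960; 3j²(5 2 5; 0 0 0) = Δ·Π!·Σ² = 10/429  (sign +1)
B: Δ: 2! 8! 2! / 13! → 1/38610; sum: t=0:+1/2880 t=1:−1/1440 = -1/2880; 3j²(5 2 5; -1 -1 2) = Δ·Π!·Σ² = 7/715  (sign +1)
I_A²/I_B² = (10/429)/(7/715) = 50/21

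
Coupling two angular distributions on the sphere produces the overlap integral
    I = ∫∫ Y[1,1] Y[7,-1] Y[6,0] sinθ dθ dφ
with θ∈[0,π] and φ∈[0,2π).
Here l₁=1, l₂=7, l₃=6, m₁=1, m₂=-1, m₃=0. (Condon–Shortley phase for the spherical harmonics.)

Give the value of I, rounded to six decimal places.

-0.185147

m-sum 0 ✓  L=14 even ✓  6≤6≤8 ✓
Π(2lᵢ+1) = 3×15×13 = 585
triangle coeff Δ(1,7,6) = 1/1365
Σ_t [1,1]: t=1:−1/518400 = -1/518400
(3j)²=7/195 [(1 7 6; 0 0 0)], sign=-1
Σ_t [0,0]: t=0:+1/1036800 = 1/1036800
(3j)²=4/195 [(1 7 6; 1 -1 0)], sign=+1
⇒ 4πI² = 28/65
I = (-1)√(28/65/(4π)) = -0.18514731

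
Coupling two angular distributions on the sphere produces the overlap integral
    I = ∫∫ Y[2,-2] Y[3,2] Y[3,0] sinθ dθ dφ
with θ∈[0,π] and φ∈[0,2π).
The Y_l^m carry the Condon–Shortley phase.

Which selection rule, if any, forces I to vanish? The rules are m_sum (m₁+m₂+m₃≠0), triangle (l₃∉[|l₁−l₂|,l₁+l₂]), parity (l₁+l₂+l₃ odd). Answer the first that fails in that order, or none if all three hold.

azimuthal sum: -2 + 2 + 0 = 0  ✓
1 ≤ 3 ≤ 5 (triangle on l)  ✓
L = 2 + 3 + 3 = 8 (even)  ✓

none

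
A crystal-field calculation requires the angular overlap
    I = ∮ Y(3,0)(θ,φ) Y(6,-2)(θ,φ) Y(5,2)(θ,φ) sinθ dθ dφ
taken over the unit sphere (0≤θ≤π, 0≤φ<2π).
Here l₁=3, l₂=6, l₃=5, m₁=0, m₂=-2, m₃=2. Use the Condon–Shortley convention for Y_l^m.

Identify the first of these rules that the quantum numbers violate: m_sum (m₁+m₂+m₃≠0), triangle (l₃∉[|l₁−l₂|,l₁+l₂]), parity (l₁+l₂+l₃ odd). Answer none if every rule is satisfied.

none

Σmᵢ = 0  ✓
l₃∈[|l₁−l₂|,l₁+l₂]=[3,9], have l₃=5  ✓
Σlᵢ = 14 ⇒ even  ✓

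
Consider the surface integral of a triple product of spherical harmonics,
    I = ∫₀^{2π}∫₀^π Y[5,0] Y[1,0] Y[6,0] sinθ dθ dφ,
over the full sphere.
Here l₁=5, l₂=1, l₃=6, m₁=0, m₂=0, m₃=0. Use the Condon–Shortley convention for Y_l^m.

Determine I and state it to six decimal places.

Checks pass: Σm=0; 12 even; l₃=6∈[4,6].
(2·5+1)(2·1+1)(2·6+1) = 429
Δ: 0! 10! 2! / 13! → 1/858
sum: t=0:+1/14400 = 1/14400
3j²(5 1 6; 0 0 0) = Δ·Π!·Σ² = 6/143  (sign +1)
(m-triple is (0,0,0) — same symbol as above.)
combine: 4πI² = 429·6/143·6/143 = 108/143
take √, sign +1: I = 0.24515397

0.245154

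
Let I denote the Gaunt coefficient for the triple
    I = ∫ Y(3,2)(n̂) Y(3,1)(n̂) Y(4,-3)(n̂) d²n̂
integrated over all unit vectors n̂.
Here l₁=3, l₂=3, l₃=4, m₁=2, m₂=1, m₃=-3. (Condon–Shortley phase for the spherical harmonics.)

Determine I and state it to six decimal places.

-0.095955

Rules hold: Σm=0, L=10 even, 0≤4≤6.
N = 7·7·9 = 441
Δ = 2!·4!·4!/11! = 1/34650
Racah Σ t=0..2: t=0:+1/72 t=1:−1/16 t=2:+1/72 = -5/144
⇒ 3j(3 3 4; 0 0 0)² = 2/77, sgn -1
Racah Σ t=0..1: t=0:+1/288 t=1:−1/144 = -1/288
⇒ 3j(3 3 4; 2 1 -3)² = 1/99, sgn +1
4πI² = N·(3j₀)²·(3jₘ)² = 14/121
I = -1·√(0.115702/4π) = -0.09595473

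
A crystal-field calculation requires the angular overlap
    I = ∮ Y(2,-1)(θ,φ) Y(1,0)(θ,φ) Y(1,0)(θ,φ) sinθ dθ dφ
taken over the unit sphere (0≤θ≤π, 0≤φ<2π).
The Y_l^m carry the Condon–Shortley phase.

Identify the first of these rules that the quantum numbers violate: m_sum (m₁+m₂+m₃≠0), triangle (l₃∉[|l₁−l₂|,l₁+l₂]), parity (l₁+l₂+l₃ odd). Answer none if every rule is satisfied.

Σmᵢ = -1  ✗
l₃∈[|l₁−l₂|,l₁+l₂]=[1,3], have l₃=1
Σlᵢ = 4 ⇒ even

m_sum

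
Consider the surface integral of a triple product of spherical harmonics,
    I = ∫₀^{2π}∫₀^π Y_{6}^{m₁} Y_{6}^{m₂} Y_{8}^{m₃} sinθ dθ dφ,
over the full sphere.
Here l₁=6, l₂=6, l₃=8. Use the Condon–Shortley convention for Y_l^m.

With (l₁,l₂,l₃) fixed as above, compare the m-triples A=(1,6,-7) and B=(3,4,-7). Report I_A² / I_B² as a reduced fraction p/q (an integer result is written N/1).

l's match ⇒ only the (l;m) 3-j factors differ between A and B.
A: triangle coeff Δ(6,6,8) = 1/1309458150; Σ_t [4,4]: t=4:+1/4877107200 = 1/4877107200; (3j)²=55/4522 [(6 6 8; 1 6 -7)], sign=-1
B: triangle coeff Δ(6,6,8) = 1/1309458150; Σ_t [2,3]: t=2:+1/812851200 t=3:−1/1219276800 = 1/2438553600; (3j)²=6/2261 [(6 6 8; 3 4 -7)], sign=-1
I_A²/I_B² = (55/4522)/(6/2261) = 55/12

55/12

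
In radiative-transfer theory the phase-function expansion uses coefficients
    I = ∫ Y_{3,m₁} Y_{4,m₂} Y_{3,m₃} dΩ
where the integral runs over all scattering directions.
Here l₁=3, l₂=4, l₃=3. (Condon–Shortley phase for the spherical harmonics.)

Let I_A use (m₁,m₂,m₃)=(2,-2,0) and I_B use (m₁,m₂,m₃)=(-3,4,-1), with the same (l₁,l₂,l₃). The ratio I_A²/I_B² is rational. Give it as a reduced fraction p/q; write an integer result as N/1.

l's match ⇒ only the (l;m) 3-j factors differ between A and B.
A: triangle coeff Δ(3,4,3) = 1/34650; Σ_t [0,1]: t=0:+1/96 t=1:−1/72 = -1/288; (3j)²=1/462 [(3 4 3; 2 -2 0)], sign=+1
B: triangle coeff Δ(3,4,3) = 1/34650; Σ_t [4,4]: t=4:+1/1152 = 1/1152; (3j)²=1/33 [(3 4 3; -3 4 -1)], sign=+1
I_A²/I_B² = (1/462)/(1/33) = 1/14

1/14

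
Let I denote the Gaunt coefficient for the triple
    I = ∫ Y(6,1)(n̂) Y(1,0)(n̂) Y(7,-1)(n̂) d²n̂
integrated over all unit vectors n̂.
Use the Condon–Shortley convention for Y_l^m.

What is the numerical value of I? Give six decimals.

m-sum 0 ✓  L=14 even ✓  5≤7≤7 ✓
Π(2lᵢ+1) = 13×3×15 = 585
triangle coeff Δ(6,1,7) = 1/1365
Σ_t [0,0]: t=0:+1/518400 = 1/518400
(3j)²=7/195 [(6 1 7; 0 0 0)], sign=-1
Σ_t [0,0]: t=0:+1/604800 = 1/604800
(3j)²=16/455 [(6 1 7; 1 0 -1)], sign=+1
⇒ 4πI² = 48/65
I = (-1)√(48/65/(4π)) = -0.24241473

-0.242415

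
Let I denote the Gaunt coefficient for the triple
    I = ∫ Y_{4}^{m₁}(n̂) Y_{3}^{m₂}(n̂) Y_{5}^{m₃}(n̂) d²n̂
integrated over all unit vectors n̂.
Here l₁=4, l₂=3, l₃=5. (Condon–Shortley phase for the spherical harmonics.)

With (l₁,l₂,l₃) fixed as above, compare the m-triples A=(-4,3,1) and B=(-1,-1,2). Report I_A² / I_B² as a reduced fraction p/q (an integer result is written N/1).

15/128

Shared (l₁,l₂,l₃)=(4,3,5): N and (l;000)² cancel in I_A²/I_B².
A: Δ = 2!·6!·4!/13! = 1/180180; Racah Σ t=2..2: t=2:+1/34560 = 1/34560; ⇒ 3j(4 3 5; -4 3 1)² = 1/429, sgn +1
B: Δ = 2!·6!·4!/13! = 1/180180; Racah Σ t=0..2: t=0:+1/960 t=1:−1/288 t=2:+1/1728 = -1/540; ⇒ 3j(4 3 5; -1 -1 2)² = 128/6435, sgn +1
I_A²/I_B² = (1/429)/(128/6435) = 15/128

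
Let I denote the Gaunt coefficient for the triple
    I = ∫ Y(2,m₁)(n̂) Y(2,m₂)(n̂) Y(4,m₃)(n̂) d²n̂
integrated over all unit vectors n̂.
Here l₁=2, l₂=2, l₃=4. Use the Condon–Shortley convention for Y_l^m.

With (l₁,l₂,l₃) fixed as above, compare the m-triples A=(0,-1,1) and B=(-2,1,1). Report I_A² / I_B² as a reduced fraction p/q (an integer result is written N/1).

6/1

Same 2,2,4: normalisation and zero-m 3j drop out of the ratio.
A: Δ: 0! 4! 4! / 9! → 1/630; sum: t=0:+1/24 = 1/24; 3j²(2 2 4; 0 -1 1) = Δ·Π!·Σ² = 1/21  (sign -1)
B: Δ: 0! 4! 4! / 9! → 1/630; sum: t=0:+1/144 = 1/144; 3j²(2 2 4; -2 1 1) = Δ·Π!·Σ² = 1/126  (sign -1)
I_A²/I_B² = (1/21)/(1/126) = 6/1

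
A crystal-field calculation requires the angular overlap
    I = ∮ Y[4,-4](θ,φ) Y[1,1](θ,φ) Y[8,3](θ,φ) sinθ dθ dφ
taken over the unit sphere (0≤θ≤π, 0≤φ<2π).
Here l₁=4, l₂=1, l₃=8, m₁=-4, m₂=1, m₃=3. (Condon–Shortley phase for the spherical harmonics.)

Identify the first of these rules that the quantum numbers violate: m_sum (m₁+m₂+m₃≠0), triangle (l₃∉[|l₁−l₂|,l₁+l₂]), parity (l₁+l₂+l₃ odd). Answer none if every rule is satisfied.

triangle

azimuthal sum: -4 + 1 + 3 = 0  ✓
3 ≤ 8 ≤ 5 (triangle on l)  ✗
L = 4 + 1 + 8 = 13 (odd)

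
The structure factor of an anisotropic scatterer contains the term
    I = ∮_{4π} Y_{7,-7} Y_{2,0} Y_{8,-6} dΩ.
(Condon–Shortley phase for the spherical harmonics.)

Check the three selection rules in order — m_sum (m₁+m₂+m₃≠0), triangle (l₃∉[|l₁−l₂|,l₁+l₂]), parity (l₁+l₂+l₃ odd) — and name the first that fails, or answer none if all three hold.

m_sum

m₁+m₂+m₃ = -7 + 0 − 6 = -13  ✗
triangle: |7−2|=5 ≤ l₃=8 ≤ 7+2=9
parity: l₁+l₂+l₃ = 17 is odd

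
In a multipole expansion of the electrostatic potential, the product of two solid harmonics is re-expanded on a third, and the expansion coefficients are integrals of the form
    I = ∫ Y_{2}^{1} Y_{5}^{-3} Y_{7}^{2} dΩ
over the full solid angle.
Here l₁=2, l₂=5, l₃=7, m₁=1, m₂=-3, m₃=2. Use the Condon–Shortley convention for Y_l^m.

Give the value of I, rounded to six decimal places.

0.107507

Rules hold: Σm=0, L=14 even, 3≤7≤7.
N = 5·11·15 = 825
Δ = 0!·4!·10!/15! = 1/15015
Racah Σ t=0..0: t=0:+1/57600 = 1/57600
⇒ 3j(2 5 7; 0 0 0)² = 21/715, sgn -1
Racah Σ t=0..0: t=0:+1/483840 = 1/483840
⇒ 3j(2 5 7; 1 -3 2)² = 6/1001, sgn -1
4πI² = N·(3j₀)²·(3jₘ)² = 270/1859
I = +1·√(0.145239/4π) = 0.10750713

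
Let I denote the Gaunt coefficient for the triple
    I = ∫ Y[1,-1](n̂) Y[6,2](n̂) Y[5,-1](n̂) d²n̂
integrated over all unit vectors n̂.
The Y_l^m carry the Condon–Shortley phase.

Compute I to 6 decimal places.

m-sum 0 ✓  L=12 even ✓  5≤5≤7 ✓
Π(2lᵢ+1) = 3×13×11 = 429
triangle coeff Δ(1,6,5) = 1/858
Σ_t [1,1]: t=1:−1/14400 = -1/14400
(3j)²=6/143 [(1 6 5; 0 0 0)], sign=+1
Σ_t [2,2]: t=2:+1/34560 = 1/34560
(3j)²=14/429 [(1 6 5; -1 2 -1)], sign=+1
⇒ 4πI² = 84/143
I = (+1)√(84/143/(4π)) = 0.21620548

0.216205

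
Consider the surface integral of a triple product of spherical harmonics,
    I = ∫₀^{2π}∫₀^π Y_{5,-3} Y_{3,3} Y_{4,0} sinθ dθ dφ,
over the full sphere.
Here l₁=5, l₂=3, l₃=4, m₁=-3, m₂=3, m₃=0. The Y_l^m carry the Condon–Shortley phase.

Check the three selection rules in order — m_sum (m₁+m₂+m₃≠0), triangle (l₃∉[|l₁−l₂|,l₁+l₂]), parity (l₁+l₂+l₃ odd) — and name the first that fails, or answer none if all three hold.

none

azimuthal sum: -3 + 3 + 0 = 0  ✓
2 ≤ 4 ≤ 8 (triangle on l)  ✓
L = 5 + 3 + 4 = 12 (even)  ✓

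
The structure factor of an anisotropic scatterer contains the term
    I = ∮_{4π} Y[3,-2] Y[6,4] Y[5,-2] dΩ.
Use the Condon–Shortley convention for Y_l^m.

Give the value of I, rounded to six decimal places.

0.088266

Rules hold: Σm=0, L=14 even, 3≤5≤9.
N = 7·13·11 = 1001
Δ = 4!·2!·8!/15! = 1/675675
Racah Σ t=1..3: t=1:−1/8640 t=2:+1/2304 t=3:−1/8640 = 7/34560
⇒ 3j(3 6 5; 0 0 0)² = 7/429, sgn -1
Racah Σ t=3..4: t=3:−1/60480 t=4:+1/34560 = 1/80640
⇒ 3j(3 6 5; -2 4 -2)² = 6/1001, sgn -1
4πI² = N·(3j₀)²·(3jₘ)² = 14/143
I = +1·√(0.0979021/4π) = 0.08826552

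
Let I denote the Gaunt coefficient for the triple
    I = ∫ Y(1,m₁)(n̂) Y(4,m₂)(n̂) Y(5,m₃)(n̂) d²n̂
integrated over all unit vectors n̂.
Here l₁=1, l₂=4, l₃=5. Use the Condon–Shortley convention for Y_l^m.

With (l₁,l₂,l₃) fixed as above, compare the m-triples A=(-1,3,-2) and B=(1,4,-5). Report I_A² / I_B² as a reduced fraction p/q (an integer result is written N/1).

1/15

Shared (l₁,l₂,l₃)=(1,4,5): N and (l;000)² cancel in I_A²/I_B².
A: Δ = 0!·2!·8!/11! = 1/495; Racah Σ t=0..0: t=0:+1/10080 = 1/10080; ⇒ 3j(1 4 5; -1 3 -2)² = 1/165, sgn -1
B: Δ = 0!·2!·8!/11! = 1/495; Racah Σ t=0..0: t=0:+1/80640 = 1/80640; ⇒ 3j(1 4 5; 1 4 -5)² = 1/11, sgn +1
I_A²/I_B² = (1/165)/(1/11) = 1/15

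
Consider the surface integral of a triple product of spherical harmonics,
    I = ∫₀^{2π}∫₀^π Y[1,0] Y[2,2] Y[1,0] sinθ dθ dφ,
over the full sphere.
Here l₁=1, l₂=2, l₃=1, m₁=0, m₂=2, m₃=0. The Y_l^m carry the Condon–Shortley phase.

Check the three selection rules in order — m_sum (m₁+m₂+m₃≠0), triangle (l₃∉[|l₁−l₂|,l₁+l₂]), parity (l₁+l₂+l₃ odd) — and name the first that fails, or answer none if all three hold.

m₁+m₂+m₃ = 0 + 2 + 0 = 2  ✗
triangle: |1−2|=1 ≤ l₃=1 ≤ 1+2=3
parity: l₁+l₂+l₃ = 4 is even

m_sum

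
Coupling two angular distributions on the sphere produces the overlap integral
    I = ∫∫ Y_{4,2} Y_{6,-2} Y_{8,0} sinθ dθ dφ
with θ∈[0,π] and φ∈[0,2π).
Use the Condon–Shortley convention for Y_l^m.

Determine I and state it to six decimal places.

Checks pass: Σm=0; 18 even; l₃=8∈[2,10].
(2·4+1)(2·6+1)(2·8+1) = 1989
Δ: 2! 6! 10! / 19! → 1/23279256
sum: t=0:+1/1658880 t=1:−1/518400 t=2:+1/1658880 = -1/1382400
3j²(4 6 8; 0 0 0) = Δ·Π!·Σ² = 504/46189  (sign -1)
sum: t=0:+1/1658880 t=1:−1/3628800 t=2:+1/116121600 = 13/38707200
3j²(4 6 8; 2 -2 0) = Δ·Π!·Σ² = 39/3553  (sign +1)
combine: 4πI² = 1989·504/46189·39/3553 = 176904/742577
take √, sign -1: I = -0.13768707

-0.137687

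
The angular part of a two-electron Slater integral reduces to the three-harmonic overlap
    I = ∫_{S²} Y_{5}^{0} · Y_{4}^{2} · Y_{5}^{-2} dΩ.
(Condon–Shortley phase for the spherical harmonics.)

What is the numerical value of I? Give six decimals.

m-sum 0 ✓  L=14 even ✓  1≤5≤9 ✓
Π(2lᵢ+1) = 11×9×11 = 1089
triangle coeff Δ(5,4,5) = 1/3153150
Σ_t [0,4]: t=0:+1/69120 t=1:−1/1728 t=2:+1/576 t=3:−1/1728 t=4:+1/69120 = 7/11520
(3j)²=2/143 [(5 4 5; 0 0 0)], sign=-1
Σ_t [2,4]: t=2:+1/3456 t=3:−1/1728 t=4:+1/11520 = -7/34560
(3j)²=7/858 [(5 4 5; 0 2 -2)], sign=+1
⇒ 4πI² = 21/169
I = (-1)√(21/169/(4π)) = -0.09944006

-0.099440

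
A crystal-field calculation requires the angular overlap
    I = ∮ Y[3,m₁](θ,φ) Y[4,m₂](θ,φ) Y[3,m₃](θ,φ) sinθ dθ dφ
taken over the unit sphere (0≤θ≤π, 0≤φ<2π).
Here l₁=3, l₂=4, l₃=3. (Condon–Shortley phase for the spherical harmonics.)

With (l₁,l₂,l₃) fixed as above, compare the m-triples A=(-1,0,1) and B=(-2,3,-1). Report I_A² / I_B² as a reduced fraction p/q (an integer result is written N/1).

1/14

l's match ⇒ only the (l;m) 3-j factors differ between A and B.
A: triangle coeff Δ(3,4,3) = 1/34650; Σ_t [2,4]: t=2:+1/32 t=3:−1/36 t=4:+1/1152 = 5/1152; (3j)²=1/1386 [(3 4 3; -1 0 1)], sign=+1
B: triangle coeff Δ(3,4,3) = 1/34650; Σ_t [3,4]: t=3:−1/288 t=4:+1/144 = 1/288; (3j)²=1/99 [(3 4 3; -2 3 -1)], sign=+1
I_A²/I_B² = (1/1386)/(1/99) = 1/14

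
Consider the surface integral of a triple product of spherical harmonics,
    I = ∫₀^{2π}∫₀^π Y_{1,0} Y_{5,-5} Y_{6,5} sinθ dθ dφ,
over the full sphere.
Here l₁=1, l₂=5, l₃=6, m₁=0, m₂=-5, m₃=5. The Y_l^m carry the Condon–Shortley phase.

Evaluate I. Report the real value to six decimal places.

m-sum 0 ✓  L=12 even ✓  4≤6≤6 ✓
Π(2lᵢ+1) = 3×11×13 = 429
triangle coeff Δ(1,5,6) = 1/858
Σ_t [0,0]: t=0:+1/14400 = 1/14400
(3j)²=6/143 [(1 5 6; 0 0 0)], sign=+1
Σ_t [0,0]: t=0:+1/3628800 = 1/3628800
(3j)²=1/78 [(1 5 6; 0 -5 5)], sign=-1
⇒ 4πI² = 3/13
I = (-1)√(3/13/(4π)) = -0.13551395

-0.135514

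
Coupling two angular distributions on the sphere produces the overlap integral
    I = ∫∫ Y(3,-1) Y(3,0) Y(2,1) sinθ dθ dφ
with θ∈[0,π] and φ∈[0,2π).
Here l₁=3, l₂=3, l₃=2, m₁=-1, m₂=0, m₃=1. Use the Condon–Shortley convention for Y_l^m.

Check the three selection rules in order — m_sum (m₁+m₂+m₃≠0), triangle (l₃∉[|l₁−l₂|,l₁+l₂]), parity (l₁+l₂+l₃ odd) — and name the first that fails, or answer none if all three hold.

none

Σmᵢ = 0  ✓
l₃∈[|l₁−l₂|,l₁+l₂]=[0,6], have l₃=2  ✓
Σlᵢ = 8 ⇒ even  ✓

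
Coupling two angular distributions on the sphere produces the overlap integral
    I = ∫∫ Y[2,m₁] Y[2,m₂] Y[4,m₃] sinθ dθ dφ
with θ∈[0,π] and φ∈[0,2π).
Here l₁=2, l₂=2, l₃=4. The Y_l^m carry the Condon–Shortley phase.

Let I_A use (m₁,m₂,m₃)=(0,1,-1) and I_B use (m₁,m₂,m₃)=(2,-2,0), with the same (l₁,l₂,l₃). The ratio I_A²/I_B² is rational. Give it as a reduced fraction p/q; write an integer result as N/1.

Same 2,2,4: normalisation and zero-m 3j drop out of the ratio.
A: Δ: 0! 4! 4! / 9! → 1/630; sum: t=0:+1/24 = 1/24; 3j²(2 2 4; 0 1 -1) = Δ·Π!·Σ² = 1/21  (sign -1)
B: Δ: 0! 4! 4! / 9! → 1/630; sum: t=0:+1/576 = 1/576; 3j²(2 2 4; 2 -2 0) = Δ·Π!·Σ² = 1/630  (sign +1)
I_A²/I_B² = (1/21)/(1/630) = 30/1

30/1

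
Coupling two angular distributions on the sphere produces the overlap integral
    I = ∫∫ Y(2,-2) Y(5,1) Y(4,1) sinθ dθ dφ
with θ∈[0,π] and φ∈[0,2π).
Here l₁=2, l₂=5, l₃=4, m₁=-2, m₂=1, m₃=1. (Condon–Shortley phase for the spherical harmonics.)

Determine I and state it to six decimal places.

0.000000

Σlᵢ=11 odd — θ-integrand is odd under cosθ→−cosθ; I=0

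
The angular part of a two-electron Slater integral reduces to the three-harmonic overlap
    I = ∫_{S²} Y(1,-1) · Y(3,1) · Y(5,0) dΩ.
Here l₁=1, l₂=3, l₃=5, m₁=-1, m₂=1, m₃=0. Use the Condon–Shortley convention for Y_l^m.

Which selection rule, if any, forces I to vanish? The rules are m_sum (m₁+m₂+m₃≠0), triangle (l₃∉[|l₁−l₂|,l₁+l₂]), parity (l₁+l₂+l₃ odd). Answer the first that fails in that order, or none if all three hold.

Σmᵢ = 0  ✓
l₃∈[|l₁−l₂|,l₁+l₂]=[2,4], have l₃=5  ✗
Σlᵢ = 9 ⇒ odd

triangle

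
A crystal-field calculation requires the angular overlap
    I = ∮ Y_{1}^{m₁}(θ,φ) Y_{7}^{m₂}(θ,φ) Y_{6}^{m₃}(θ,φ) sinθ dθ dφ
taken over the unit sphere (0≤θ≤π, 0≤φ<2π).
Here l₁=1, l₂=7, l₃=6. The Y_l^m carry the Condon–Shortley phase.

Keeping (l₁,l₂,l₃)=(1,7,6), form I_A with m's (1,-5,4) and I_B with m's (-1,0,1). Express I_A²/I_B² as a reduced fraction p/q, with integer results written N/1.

22/7

Same 1,7,6: normalisation and zero-m 3j drop out of the ratio.
A: Δ: 2! 0! 12! / 15! → 1/1365; sum: t=0:+1/14515200 = 1/14515200; 3j²(1 7 6; 1 -5 4) = Δ·Π!·Σ² = 22/455  (sign +1)
B: Δ: 2! 0! 12! / 15! → 1/1365; sum: t=2:+1/1209600 = 1/1209600; 3j²(1 7 6; -1 0 1) = Δ·Π!·Σ² = 1/65  (sign -1)
I_A²/I_B² = (22/455)/(1/65) = 22/7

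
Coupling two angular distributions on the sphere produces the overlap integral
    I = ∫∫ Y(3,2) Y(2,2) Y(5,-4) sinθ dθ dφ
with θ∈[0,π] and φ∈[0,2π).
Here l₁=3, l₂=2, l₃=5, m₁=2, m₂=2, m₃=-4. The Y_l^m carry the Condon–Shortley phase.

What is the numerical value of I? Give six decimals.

m-sum 0 ✓  L=10 even ✓  1≤5≤5 ✓
Π(2lᵢ+1) = 7×5×11 = 385
triangle coeff Δ(3,2,5) = 1/2310
Σ_t [0,0]: t=0:+1/144 = 1/144
(3j)²=10/231 [(3 2 5; 0 0 0)], sign=-1
Σ_t [0,0]: t=0:+1/2880 = 1/2880
(3j)²=3/55 [(3 2 5; 2 2 -4)], sign=-1
⇒ 4πI² = 10/11
I = (+1)√(10/11/(4π)) = 0.26896683

0.268967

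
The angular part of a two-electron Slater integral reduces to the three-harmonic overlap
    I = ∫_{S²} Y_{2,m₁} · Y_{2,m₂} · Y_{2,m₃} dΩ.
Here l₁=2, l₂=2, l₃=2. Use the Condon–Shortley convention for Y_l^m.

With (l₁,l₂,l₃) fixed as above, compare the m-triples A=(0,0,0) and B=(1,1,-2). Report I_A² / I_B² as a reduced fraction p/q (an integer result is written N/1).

l's match ⇒ only the (l;m) 3-j factors differ between A and B.
A: triangle coeff Δ(2,2,2) = 1/630; Σ_t [0,2]: t=0:+1/8 t=1:−1/1 t=2:+1/8 = -3/4; (3j)²=2/35 [(2 2 2; 0 0 0)], sign=-1
B: triangle coeff Δ(2,2,2) = 1/630; Σ_t [1,1]: t=1:−1/4 = -1/4; (3j)²=3/35 [(2 2 2; 1 1 -2)], sign=-1
I_A²/I_B² = (2/35)/(3/35) = 2/3

2/3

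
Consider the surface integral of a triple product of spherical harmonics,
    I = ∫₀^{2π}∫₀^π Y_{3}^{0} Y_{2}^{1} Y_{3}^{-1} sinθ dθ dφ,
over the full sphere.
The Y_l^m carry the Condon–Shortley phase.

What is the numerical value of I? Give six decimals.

Checks pass: Σm=0; 8 even; l₃=3∈[1,5].
(2·3+1)(2·2+1)(2·3+1) = 245
Δ: 2! 4! 2! / 9! → 1/3780
sum: t=0:+1/24 t=1:−1/4 t=2:+1/24 = -1/6
3j²(3 2 3; 0 0 0) = Δ·Π!·Σ² = 4/105  (sign +1)
sum: t=1:−1/8 t=2:+1/12 = -1/24
3j²(3 2 3; 0 1 -1) = Δ·Π!·Σ² = 1/210  (sign -1)
combine: 4πI² = 245·4/105·1/210 = 2/45
take √, sign -1: I = -0.05947080

-0.059471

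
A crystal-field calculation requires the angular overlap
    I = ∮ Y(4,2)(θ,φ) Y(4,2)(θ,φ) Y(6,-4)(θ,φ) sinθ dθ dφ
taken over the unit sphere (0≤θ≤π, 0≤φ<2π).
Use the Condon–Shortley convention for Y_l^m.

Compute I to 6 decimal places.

0.159678

Checks pass: Σm=0; 14 even; l₃=6∈[0,8].
(2·4+1)(2·4+1)(2·6+1) = 1053
Δ: 2! 6! 6! / 15! → 1/1261260
sum: t=0:+1/4608 t=1:−1/1296 t=2:+1/4608 = -7/20736
3j²(4 4 6; 0 0 0) = Δ·Π!·Σ² = 20/1287  (sign -1)
sum: t=0:+1/69120 t=1:−1/14400 t=2:+1/69120 = -7/172800
3j²(4 4 6; 2 2 -4) = Δ·Π!·Σ² = 14/715  (sign -1)
combine: 4πI² = 1053·20/1287·14/715 = 504/1573
take √, sign +1: I = 0.15967833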